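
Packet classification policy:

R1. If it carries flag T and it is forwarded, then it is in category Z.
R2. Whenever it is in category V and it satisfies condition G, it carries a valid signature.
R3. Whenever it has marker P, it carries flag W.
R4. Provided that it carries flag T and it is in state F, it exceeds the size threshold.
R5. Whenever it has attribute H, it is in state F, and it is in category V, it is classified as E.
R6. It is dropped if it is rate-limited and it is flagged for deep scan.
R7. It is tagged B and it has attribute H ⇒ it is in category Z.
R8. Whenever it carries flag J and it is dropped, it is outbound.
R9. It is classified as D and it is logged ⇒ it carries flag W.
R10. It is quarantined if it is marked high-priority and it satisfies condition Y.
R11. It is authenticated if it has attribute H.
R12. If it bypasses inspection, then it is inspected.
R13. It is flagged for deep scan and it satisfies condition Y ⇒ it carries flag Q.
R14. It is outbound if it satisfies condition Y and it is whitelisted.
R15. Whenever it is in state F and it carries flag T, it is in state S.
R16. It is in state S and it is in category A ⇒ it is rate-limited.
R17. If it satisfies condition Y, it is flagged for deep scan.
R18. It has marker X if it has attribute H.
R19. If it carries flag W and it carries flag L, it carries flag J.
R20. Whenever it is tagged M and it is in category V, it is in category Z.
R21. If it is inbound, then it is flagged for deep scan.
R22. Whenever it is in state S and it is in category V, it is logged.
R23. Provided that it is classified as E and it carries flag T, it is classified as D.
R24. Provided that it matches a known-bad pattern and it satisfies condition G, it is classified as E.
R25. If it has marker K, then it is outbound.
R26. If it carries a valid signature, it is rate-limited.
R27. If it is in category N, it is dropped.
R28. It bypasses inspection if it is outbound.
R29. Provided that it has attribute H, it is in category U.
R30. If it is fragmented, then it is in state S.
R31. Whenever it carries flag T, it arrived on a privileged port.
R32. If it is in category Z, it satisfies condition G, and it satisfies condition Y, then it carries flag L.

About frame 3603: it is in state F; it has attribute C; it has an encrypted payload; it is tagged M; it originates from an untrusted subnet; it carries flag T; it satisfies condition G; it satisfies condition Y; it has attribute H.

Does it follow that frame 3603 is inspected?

No

Forward chaining from the given facts derives: exceeds the size threshold, is authenticated, is in state S, is flagged for deep scan, has marker X, is in category U, arrived on a privileged port, carries flag Q.
The only rule concluding "it is inspected" is R12, which needs "it bypasses inspection"; that is never established.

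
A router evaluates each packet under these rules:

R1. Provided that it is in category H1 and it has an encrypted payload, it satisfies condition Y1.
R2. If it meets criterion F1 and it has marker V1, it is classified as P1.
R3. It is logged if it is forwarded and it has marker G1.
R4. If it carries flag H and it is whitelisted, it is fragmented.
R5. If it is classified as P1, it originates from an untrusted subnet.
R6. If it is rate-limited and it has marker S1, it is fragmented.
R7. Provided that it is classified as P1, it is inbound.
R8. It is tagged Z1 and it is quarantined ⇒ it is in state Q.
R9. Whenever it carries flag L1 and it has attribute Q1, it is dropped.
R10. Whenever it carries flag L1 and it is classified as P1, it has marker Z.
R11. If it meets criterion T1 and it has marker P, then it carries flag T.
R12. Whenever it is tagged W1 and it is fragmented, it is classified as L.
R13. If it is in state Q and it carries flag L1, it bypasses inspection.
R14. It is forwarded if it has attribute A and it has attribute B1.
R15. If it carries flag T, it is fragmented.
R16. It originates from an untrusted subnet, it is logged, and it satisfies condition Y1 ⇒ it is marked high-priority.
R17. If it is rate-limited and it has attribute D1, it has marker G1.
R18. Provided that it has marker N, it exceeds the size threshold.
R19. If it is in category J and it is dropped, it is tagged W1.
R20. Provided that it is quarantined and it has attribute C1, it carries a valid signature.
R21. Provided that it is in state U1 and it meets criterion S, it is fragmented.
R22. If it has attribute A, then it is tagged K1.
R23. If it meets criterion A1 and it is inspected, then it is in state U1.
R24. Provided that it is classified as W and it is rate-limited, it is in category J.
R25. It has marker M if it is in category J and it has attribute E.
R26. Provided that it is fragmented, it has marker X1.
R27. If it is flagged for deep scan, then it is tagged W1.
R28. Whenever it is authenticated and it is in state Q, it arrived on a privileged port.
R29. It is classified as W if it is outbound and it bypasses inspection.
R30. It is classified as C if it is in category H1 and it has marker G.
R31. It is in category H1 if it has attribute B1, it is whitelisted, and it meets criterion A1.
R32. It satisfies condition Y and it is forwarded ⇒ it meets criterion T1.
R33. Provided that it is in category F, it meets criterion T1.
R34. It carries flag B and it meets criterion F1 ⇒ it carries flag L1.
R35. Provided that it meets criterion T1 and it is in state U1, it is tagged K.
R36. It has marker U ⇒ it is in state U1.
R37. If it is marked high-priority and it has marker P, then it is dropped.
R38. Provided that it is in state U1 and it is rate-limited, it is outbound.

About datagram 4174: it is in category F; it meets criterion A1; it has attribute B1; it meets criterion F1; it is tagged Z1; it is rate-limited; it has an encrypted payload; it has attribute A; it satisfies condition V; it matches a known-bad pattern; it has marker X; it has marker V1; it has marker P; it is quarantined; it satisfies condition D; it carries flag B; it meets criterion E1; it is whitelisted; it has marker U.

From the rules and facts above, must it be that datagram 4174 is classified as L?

Forward chaining from the given facts derives: is classified as P1, originates from an untrusted subnet, is inbound, is in state Q, is forwarded, is tagged K1, is in category H1, meets criterion T1, carries flag L1, is in state U1, is outbound, satisfies condition Y1, has marker Z, carries flag T, bypasses inspection, is fragmented, has marker X1, is classified as W, is tagged K, is in category J.
The only rule concluding "it is classified as L" is R12, which needs "it is tagged W1"; that is never established.

No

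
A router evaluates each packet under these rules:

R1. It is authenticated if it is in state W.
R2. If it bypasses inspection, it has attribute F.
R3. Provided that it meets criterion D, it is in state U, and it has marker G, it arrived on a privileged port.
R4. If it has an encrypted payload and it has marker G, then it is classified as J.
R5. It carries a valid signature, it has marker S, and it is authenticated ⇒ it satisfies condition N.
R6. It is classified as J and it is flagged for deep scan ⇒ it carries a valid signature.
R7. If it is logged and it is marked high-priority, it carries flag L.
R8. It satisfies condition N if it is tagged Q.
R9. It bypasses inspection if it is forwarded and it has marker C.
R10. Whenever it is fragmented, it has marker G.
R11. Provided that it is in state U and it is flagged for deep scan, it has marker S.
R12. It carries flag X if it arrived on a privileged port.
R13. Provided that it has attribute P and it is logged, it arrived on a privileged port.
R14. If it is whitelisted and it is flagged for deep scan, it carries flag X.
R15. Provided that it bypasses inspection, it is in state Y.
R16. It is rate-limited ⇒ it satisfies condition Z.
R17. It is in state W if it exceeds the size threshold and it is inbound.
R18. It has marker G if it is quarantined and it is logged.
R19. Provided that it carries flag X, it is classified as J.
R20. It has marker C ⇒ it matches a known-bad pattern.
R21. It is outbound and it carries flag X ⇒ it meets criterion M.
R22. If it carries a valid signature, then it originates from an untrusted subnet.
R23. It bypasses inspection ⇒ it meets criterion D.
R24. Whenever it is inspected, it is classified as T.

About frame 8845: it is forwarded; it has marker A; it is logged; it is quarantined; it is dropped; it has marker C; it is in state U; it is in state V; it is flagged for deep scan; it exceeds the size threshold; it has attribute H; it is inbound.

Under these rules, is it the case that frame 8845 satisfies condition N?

By R9 (it is forwarded, it has marker C): it bypasses inspection.
By R11 (it is in state U, it is flagged for deep scan): it has marker S.
By R17 (it exceeds the size threshold, it is inbound): it is in state W.
By R18 (it is quarantined, it is logged): it has marker G.
By R23 (it bypasses inspection): it meets criterion D.
By R1 (it is in state W): it is authenticated.
By R3 (it meets criterion D, it is in state U, it has marker G): it arrived on a privileged port.
By R12 (it arrived on a privileged port): it carries flag X.
By R19 (it carries flag X): it is classified as J.
By R6 (it is classified as J, it is flagged for deep scan): it carries a valid signature.
By R5 (it carries a valid signature, it has marker S, it is authenticated): it satisfies condition N.

Yes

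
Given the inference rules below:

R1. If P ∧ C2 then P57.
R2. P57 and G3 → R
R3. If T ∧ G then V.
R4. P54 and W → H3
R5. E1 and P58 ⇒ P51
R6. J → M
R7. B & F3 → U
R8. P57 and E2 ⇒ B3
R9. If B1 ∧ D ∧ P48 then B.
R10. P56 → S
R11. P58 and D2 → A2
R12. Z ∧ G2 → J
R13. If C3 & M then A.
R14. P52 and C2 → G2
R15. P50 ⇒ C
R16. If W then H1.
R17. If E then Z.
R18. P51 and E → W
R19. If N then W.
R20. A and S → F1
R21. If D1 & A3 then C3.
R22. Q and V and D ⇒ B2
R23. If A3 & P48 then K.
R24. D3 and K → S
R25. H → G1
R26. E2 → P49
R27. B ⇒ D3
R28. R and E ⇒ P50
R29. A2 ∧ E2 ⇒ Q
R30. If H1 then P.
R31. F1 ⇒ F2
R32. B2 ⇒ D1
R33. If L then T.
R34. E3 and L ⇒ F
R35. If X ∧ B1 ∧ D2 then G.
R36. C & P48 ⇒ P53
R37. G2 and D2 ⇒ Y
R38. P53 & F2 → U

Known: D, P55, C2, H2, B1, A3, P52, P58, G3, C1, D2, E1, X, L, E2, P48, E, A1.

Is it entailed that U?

Yes

P51  (by R5: E1, P58)
B  (by R9: B1, D, P48)
A2  (by R11: P58, D2)
G2  (by R14: P52, C2)
Z  (by R17: E)
W  (by R18: P51, E)
K  (by R23: A3, P48)
D3  (by R27: B)
Q  (by R29: A2, E2)
T  (by R33: L)
G  (by R35: X, B1, D2)
V  (by R3: T, G)
J  (by R12: Z, G2)
H1  (by R16: W)
B2  (by R22: Q, V, D)
S  (by R24: D3, K)
P  (by R30: H1)
D1  (by R32: B2)
P57  (by R1: P, C2)
R  (by R2: P57, G3)
M  (by R6: J)
C3  (by R21: D1, A3)
P50  (by R28: R, E)
A  (by R13: C3, M)
C  (by R15: P50)
F1  (by R20: A, S)
F2  (by R31: F1)
P53  (by R36: C, P48)
U  (by R38: P53, F2)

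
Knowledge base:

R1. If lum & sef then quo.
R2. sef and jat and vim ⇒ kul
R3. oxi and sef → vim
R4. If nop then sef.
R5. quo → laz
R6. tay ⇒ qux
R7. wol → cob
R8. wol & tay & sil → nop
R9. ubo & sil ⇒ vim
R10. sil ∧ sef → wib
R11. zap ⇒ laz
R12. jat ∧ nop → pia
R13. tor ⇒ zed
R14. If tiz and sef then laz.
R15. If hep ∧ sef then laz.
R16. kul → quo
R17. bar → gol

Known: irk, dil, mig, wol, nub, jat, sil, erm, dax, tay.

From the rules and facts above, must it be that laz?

No

Forward chaining from the given facts derives: qux, cob, nop, pia, sef, wib.
Rules concluding laz: R5 needs quo; R11 needs zap; R14 needs tiz; R15 needs hep — none of these are established.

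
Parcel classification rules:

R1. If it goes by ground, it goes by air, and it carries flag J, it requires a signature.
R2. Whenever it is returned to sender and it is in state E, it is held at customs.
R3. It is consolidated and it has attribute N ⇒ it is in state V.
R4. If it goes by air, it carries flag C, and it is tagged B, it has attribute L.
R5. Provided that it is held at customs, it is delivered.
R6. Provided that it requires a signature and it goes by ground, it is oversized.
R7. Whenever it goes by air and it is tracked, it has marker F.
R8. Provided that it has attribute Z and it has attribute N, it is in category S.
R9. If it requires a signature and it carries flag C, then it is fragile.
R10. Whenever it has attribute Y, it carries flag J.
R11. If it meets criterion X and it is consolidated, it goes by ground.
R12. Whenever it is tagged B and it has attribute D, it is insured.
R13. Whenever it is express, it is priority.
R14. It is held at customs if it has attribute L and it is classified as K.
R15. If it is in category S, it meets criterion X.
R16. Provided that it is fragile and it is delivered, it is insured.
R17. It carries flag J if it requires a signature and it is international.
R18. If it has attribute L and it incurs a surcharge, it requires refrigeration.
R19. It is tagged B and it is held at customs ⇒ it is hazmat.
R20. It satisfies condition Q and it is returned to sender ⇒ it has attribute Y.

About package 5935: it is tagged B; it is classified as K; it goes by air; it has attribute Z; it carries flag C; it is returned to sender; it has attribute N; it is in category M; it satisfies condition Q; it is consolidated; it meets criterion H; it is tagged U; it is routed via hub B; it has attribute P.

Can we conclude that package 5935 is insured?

By R4 (it goes by air, it carries flag C, it is tagged B): it has attribute L.
By R8 (it has attribute Z, it has attribute N): it is in category S.
By R14 (it has attribute L, it is classified as K): it is held at customs.
By R15 (it is in category S): it meets criterion X.
By R20 (it satisfies condition Q, it is returned to sender): it has attribute Y.
By R5 (it is held at customs): it is delivered.
By R10 (it has attribute Y): it carries flag J.
By R11 (it meets criterion X, it is consolidated): it goes by ground.
By R1 (it goes by ground, it goes by air, it carries flag J): it requires a signature.
By R9 (it requires a signature, it carries flag C): it is fragile.
By R16 (it is fragile, it is delivered): it is insured.

Yes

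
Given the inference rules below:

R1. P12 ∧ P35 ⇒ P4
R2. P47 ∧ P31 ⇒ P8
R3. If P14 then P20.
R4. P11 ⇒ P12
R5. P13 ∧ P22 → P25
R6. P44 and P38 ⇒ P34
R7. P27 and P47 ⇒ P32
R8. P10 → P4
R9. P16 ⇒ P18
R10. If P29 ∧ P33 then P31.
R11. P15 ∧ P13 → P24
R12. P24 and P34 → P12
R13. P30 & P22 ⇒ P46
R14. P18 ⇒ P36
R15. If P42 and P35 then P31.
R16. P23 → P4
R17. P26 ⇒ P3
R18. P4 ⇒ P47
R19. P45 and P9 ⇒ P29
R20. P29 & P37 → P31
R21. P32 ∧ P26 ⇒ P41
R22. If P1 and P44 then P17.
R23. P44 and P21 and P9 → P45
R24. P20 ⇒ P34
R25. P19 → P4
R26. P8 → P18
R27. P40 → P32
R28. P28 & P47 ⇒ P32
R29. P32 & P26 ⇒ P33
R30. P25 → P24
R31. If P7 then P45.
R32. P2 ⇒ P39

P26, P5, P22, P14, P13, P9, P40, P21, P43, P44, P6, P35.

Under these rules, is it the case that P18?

P20  (by R3: P14)
P25  (by R5: P13, P22)
P45  (by R23: P44, P21, P9)
P34  (by R24: P20)
P32  (by R27: P40)
P33  (by R29: P32, P26)
P24  (by R30: P25)
P12  (by R12: P24, P34)
P29  (by R19: P45, P9)
P4  (by R1: P12, P35)
P31  (by R10: P29, P33)
P47  (by R18: P4)
P8  (by R2: P47, P31)
P18  (by R26: P8)

Yes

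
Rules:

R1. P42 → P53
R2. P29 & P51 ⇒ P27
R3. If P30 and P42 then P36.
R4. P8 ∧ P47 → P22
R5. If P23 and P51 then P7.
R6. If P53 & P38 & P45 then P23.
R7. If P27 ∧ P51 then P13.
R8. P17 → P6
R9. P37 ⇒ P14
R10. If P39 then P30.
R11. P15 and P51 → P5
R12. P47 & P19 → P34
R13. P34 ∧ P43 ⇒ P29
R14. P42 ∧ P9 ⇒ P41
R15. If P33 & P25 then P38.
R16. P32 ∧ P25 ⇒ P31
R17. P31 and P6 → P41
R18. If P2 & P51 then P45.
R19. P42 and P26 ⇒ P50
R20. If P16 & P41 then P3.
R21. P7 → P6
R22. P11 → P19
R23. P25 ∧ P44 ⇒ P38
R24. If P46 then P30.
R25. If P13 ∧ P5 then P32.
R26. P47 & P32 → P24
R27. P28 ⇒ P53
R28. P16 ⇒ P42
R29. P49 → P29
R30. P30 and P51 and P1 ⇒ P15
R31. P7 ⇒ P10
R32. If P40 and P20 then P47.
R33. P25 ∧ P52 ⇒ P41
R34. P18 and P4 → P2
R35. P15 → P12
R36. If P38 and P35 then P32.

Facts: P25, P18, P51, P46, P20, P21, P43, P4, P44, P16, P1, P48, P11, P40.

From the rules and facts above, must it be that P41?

P19  (by R22: P11)
P38  (by R23: P25, P44)
P30  (by R24: P46)
P42  (by R28: P16)
P15  (by R30: P30, P51, P1)
P47  (by R32: P40, P20)
P2  (by R34: P18, P4)
P53  (by R1: P42)
P5  (by R11: P15, P51)
P34  (by R12: P47, P19)
P29  (by R13: P34, P43)
P45  (by R18: P2, P51)
P27  (by R2: P29, P51)
P23  (by R6: P53, P38, P45)
P13  (by R7: P27, P51)
P32  (by R25: P13, P5)
P7  (by R5: P23, P51)
P31  (by R16: P32, P25)
P6  (by R21: P7)
P41  (by R17: P31, P6)

Yes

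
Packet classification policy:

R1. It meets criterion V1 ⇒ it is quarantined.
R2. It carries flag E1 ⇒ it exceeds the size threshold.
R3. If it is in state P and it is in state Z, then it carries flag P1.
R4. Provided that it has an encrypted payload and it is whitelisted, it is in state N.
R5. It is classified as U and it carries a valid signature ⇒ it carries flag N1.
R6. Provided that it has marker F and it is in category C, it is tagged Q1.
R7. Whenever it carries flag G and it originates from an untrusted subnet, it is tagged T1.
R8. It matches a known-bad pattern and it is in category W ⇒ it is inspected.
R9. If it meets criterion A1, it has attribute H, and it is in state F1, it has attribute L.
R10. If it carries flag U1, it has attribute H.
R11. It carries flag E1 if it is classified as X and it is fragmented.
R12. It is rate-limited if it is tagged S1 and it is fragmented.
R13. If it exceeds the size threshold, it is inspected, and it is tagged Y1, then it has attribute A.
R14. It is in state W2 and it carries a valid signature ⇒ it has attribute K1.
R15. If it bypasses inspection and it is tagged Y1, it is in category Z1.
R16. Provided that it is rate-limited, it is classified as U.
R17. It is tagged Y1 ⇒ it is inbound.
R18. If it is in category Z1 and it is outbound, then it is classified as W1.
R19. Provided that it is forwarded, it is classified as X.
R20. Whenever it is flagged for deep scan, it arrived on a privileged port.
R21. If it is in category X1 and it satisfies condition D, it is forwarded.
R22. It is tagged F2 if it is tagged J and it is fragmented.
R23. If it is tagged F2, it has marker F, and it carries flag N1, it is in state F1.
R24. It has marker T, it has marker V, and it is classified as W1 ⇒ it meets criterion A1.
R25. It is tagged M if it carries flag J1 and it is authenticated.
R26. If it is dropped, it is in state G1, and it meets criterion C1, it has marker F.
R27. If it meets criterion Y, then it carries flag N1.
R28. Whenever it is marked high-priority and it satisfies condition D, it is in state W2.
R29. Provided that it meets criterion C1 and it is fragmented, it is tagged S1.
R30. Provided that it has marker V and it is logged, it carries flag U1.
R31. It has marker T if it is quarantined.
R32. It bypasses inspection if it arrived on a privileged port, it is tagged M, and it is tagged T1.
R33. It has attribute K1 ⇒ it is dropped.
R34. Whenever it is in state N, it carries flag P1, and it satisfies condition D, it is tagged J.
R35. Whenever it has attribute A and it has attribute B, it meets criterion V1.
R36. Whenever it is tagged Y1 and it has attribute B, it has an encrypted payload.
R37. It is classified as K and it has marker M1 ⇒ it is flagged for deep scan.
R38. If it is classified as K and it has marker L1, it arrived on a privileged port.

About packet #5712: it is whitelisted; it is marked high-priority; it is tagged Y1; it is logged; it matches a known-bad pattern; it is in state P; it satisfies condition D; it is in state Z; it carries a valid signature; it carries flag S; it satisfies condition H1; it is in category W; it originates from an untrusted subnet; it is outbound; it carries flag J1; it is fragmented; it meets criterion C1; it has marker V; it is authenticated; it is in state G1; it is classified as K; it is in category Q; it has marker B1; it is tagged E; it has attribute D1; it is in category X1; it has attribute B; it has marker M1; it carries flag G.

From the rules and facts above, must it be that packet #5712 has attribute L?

By R3 (it is in state P, it is in state Z): it carries flag P1.
By R7 (it carries flag G, it originates from an untrusted subnet): it is tagged T1.
By R8 (it matches a known-bad pattern, it is in category W): it is inspected.
By R21 (it is in category X1, it satisfies condition D): it is forwarded.
By R25 (it carries flag J1, it is authenticated): it is tagged M.
By R28 (it is marked high-priority, it satisfies condition D): it is in state W2.
By R29 (it meets criterion C1, it is fragmented): it is tagged S1.
By R30 (it has marker V, it is logged): it carries flag U1.
By R36 (it is tagged Y1, it has attribute B): it has an encrypted payload.
By R37 (it is classified as K, it has marker M1): it is flagged for deep scan.
By R4 (it has an encrypted payload, it is whitelisted): it is in state N.
By R10 (it carries flag U1): it has attribute H.
By R12 (it is tagged S1, it is fragmented): it is rate-limited.
By R14 (it is in state W2, it carries a valid signature): it has attribute K1.
By R16 (it is rate-limited): it is classified as U.
By R19 (it is forwarded): it is classified as X.
By R20 (it is flagged for deep scan): it arrived on a privileged port.
By R32 (it arrived on a privileged port, it is tagged M, it is tagged T1): it bypasses inspection.
By R33 (it has attribute K1): it is dropped.
By R34 (it is in state N, it carries flag P1, it satisfies condition D): it is tagged J.
By R5 (it is classified as U, it carries a valid signature): it carries flag N1.
By R11 (it is classified as X, it is fragmented): it carries flag E1.
By R15 (it bypasses inspection, it is tagged Y1): it is in category Z1.
By R18 (it is in category Z1, it is outbound): it is classified as W1.
By R22 (it is tagged J, it is fragmented): it is tagged F2.
By R26 (it is dropped, it is in state G1, it meets criterion C1): it has marker F.
By R2 (it carries flag E1): it exceeds the size threshold.
By R13 (it exceeds the size threshold, it is inspected, it is tagged Y1): it has attribute A.
By R23 (it is tagged F2, it has marker F, it carries flag N1): it is in state F1.
By R35 (it has attribute A, it has attribute B): it meets criterion V1.
By R1 (it meets criterion V1): it is quarantined.
By R31 (it is quarantined): it has marker T.
By R24 (it has marker T, it has marker V, it is classified as W1): it meets criterion A1.
By R9 (it meets criterion A1, it has attribute H, it is in state F1): it has attribute L.

Yes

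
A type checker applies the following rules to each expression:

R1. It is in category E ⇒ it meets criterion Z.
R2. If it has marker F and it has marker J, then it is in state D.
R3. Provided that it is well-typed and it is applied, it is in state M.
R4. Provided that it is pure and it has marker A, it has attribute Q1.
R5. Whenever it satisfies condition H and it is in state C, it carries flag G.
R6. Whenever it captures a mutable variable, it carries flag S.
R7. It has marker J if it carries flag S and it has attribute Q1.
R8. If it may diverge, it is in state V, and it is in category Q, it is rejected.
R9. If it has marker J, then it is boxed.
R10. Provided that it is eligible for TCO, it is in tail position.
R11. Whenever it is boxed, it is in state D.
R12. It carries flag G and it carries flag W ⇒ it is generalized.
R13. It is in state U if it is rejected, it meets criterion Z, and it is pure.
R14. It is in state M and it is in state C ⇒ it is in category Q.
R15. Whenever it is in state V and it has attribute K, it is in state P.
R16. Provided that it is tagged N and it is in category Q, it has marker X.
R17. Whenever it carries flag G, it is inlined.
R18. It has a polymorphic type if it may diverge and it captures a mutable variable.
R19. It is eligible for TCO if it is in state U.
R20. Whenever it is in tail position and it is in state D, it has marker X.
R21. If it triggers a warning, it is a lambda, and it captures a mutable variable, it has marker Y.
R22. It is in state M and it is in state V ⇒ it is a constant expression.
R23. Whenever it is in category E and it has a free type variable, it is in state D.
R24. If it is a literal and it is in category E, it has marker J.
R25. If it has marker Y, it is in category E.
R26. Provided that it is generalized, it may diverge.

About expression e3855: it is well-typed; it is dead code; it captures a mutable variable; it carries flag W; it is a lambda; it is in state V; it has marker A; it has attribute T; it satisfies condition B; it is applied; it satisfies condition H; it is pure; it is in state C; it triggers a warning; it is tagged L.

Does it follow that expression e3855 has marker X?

Yes

By R3 (it is well-typed, it is applied): it is in state M.
By R4 (it is pure, it has marker A): it has attribute Q1.
By R5 (it satisfies condition H, it is in state C): it carries flag G.
By R6 (it captures a mutable variable): it carries flag S.
By R7 (it carries flag S, it has attribute Q1): it has marker J.
By R9 (it has marker J): it is boxed.
By R11 (it is boxed): it is in state D.
By R12 (it carries flag G, it carries flag W): it is generalized.
By R14 (it is in state M, it is in state C): it is in category Q.
By R21 (it triggers a warning, it is a lambda, it captures a mutable variable): it has marker Y.
By R25 (it has marker Y): it is in category E.
By R26 (it is generalized): it may diverge.
By R1 (it is in category E): it meets criterion Z.
By R8 (it may diverge, it is in state V, it is in category Q): it is rejected.
By R13 (it is rejected, it meets criterion Z, it is pure): it is in state U.
By R19 (it is in state U): it is eligible for TCO.
By R10 (it is eligible for TCO): it is in tail position.
By R20 (it is in tail position, it is in state D): it has marker X.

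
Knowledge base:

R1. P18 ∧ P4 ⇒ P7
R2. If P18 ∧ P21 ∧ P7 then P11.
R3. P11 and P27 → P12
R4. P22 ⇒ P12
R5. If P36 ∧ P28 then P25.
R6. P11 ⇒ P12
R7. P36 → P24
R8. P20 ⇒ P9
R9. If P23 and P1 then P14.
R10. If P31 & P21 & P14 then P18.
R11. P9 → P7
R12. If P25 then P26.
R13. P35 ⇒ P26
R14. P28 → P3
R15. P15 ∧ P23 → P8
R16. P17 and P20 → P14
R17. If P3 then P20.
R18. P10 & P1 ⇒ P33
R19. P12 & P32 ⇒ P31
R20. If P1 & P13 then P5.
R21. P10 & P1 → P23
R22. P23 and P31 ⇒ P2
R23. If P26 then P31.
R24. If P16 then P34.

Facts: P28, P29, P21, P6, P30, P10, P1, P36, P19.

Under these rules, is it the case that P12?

Yes

P25  (by R5: P36, P28)
P26  (by R12: P25)
P3  (by R14: P28)
P20  (by R17: P3)
P23  (by R21: P10, P1)
P31  (by R23: P26)
P9  (by R8: P20)
P14  (by R9: P23, P1)
P18  (by R10: P31, P21, P14)
P7  (by R11: P9)
P11  (by R2: P18, P21, P7)
P12  (by R6: P11)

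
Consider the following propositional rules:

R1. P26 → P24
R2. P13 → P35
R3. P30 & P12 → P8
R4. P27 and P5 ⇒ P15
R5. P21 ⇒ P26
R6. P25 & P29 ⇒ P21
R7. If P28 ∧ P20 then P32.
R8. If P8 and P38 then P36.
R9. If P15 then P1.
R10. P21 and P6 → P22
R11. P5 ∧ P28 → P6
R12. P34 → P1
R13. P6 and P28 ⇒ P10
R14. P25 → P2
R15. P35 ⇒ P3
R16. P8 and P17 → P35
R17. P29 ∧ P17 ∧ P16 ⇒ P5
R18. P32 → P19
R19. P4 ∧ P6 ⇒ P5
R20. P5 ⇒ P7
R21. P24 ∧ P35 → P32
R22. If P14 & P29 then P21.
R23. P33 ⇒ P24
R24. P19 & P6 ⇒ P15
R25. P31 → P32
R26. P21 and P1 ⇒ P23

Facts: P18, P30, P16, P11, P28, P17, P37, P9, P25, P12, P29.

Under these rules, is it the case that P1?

Yes

P8  (by R3: P30, P12)
P21  (by R6: P25, P29)
P35  (by R16: P8, P17)
P5  (by R17: P29, P17, P16)
P26  (by R5: P21)
P6  (by R11: P5, P28)
P24  (by R1: P26)
P32  (by R21: P24, P35)
P19  (by R18: P32)
P15  (by R24: P19, P6)
P1  (by R9: P15)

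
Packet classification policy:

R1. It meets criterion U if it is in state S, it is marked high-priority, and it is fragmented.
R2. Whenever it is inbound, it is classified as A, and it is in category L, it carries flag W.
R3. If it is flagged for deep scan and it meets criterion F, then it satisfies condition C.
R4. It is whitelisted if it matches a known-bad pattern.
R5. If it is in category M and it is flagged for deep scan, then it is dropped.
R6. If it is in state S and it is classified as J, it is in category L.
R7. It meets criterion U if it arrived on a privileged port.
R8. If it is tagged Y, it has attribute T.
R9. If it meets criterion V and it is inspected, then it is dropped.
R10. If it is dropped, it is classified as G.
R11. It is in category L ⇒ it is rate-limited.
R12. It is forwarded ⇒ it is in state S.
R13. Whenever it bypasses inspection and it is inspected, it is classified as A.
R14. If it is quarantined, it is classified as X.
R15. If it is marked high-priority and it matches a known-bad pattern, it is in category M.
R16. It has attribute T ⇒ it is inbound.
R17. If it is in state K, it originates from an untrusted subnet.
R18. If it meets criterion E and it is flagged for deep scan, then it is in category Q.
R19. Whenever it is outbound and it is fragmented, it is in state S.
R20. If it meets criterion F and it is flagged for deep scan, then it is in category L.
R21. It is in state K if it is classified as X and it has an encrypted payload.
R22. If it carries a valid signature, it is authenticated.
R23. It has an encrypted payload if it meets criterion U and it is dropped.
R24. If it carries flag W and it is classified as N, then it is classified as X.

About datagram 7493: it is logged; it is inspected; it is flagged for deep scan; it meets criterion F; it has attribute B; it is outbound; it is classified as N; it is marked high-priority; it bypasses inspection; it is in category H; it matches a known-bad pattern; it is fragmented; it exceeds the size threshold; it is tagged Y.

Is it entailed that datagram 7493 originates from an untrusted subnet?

By R8 (it is tagged Y): it has attribute T.
By R13 (it bypasses inspection, it is inspected): it is classified as A.
By R15 (it is marked high-priority, it matches a known-bad pattern): it is in category M.
By R16 (it has attribute T): it is inbound.
By R19 (it is outbound, it is fragmented): it is in state S.
By R20 (it meets criterion F, it is flagged for deep scan): it is in category L.
By R1 (it is in state S, it is marked high-priority, it is fragmented): it meets criterion U.
By R2 (it is inbound, it is classified as A, it is in category L): it carries flag W.
By R5 (it is in category M, it is flagged for deep scan): it is dropped.
By R23 (it meets criterion U, it is dropped): it has an encrypted payload.
By R24 (it carries flag W, it is classified as N): it is classified as X.
By R21 (it is classified as X, it has an encrypted payload): it is in state K.
By R17 (it is in state K): it originates from an untrusted subnet.

Yes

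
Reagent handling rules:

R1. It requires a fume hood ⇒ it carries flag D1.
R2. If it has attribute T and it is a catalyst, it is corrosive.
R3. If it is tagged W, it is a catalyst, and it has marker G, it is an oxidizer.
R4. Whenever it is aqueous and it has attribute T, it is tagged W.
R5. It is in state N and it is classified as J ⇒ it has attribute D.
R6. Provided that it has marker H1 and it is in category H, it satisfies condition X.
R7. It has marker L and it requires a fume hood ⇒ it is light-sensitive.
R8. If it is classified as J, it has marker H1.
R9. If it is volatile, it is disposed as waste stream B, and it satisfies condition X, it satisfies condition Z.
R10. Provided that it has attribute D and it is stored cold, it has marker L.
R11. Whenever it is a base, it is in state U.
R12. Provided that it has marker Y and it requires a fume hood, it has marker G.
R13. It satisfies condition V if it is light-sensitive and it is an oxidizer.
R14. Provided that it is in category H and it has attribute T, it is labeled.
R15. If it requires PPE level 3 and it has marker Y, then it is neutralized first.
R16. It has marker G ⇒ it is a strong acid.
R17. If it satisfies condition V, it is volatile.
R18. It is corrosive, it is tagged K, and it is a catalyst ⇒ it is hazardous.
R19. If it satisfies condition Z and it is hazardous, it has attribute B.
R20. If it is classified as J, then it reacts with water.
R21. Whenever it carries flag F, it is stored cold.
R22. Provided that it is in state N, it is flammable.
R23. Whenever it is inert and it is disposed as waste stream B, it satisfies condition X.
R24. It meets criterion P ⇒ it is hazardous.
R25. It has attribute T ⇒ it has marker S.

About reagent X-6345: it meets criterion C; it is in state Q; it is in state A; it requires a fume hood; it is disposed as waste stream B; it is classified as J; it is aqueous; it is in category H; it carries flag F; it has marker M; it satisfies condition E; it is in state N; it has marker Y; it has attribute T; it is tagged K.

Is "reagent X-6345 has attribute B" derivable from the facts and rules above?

Forward chaining from the given facts derives: carries flag D1, is tagged W, has attribute D, has marker H1, has marker G, is labeled, is a strong acid, reacts with water, is stored cold, is flammable, has marker S, satisfies condition X, has marker L, is light-sensitive.
The only rule concluding "it has attribute B" is R19, which needs "it satisfies condition Z"; that is never established.

No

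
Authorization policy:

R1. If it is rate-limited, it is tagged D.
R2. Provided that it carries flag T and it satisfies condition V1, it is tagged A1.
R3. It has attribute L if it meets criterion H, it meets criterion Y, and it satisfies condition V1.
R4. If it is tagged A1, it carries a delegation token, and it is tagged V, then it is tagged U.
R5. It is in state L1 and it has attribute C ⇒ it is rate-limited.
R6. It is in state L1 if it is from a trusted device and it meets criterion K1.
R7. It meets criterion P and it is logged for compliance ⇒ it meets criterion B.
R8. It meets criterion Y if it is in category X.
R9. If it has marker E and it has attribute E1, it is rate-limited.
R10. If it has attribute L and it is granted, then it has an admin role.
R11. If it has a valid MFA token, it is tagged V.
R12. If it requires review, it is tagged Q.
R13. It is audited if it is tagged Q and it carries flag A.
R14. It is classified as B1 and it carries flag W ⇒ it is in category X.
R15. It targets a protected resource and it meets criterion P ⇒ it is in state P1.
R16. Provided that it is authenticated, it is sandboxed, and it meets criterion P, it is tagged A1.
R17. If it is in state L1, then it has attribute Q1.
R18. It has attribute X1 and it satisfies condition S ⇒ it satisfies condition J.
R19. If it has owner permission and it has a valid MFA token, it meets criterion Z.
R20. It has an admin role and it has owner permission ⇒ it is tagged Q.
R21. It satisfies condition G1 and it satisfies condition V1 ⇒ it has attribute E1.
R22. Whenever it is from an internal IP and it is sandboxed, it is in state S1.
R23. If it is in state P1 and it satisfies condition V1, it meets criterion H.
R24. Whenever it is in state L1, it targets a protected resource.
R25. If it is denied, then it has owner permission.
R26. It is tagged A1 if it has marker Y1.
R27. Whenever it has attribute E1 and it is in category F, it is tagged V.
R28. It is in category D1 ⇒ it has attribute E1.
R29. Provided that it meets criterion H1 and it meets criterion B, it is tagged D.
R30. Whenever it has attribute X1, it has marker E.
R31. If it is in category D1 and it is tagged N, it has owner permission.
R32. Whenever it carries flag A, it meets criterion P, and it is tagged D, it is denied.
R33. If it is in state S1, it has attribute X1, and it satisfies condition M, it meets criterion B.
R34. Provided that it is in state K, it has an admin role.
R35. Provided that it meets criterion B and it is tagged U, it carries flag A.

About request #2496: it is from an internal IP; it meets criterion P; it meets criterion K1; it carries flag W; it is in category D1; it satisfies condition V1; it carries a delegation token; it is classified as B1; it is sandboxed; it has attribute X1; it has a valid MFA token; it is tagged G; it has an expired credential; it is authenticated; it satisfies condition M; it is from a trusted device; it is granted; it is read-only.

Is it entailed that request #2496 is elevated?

Forward chaining from the given facts derives: is in state L1, is tagged V, is in category X, is tagged A1, has attribute Q1, is in state S1, targets a protected resource, has attribute E1, has marker E, meets criterion B, is tagged U, meets criterion Y, is rate-limited, is in state P1, meets criterion H, carries flag A, is tagged D, has attribute L, has an admin role, is denied, has owner permission, meets criterion Z, is tagged Q, is audited.
No rule has "it is elevated" as its conclusion, and it is not among the given facts.

No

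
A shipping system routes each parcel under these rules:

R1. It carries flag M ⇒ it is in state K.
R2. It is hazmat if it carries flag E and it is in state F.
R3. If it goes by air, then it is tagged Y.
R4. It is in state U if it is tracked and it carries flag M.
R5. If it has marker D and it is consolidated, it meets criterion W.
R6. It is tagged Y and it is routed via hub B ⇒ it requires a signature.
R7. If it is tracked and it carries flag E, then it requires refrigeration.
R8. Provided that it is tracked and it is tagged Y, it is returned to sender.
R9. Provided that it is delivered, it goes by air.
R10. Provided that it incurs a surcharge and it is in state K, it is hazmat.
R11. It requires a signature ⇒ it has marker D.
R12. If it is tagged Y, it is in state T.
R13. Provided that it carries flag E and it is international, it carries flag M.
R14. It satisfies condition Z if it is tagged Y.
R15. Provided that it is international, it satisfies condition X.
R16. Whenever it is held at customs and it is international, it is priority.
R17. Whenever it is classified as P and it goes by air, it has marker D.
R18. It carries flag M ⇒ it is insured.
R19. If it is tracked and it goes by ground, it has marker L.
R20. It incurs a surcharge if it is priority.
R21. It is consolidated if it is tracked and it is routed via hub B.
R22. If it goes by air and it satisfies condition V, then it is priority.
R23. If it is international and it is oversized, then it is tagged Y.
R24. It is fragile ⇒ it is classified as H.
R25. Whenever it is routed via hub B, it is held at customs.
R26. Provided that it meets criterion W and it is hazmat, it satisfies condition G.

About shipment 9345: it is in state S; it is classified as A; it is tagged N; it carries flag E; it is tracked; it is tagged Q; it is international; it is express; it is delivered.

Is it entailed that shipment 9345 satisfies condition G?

Forward chaining from the given facts derives: requires refrigeration, goes by air, carries flag M, satisfies condition X, is insured, is in state K, is tagged Y, is in state U, is returned to sender, is in state T, satisfies condition Z.
The only rule concluding "it satisfies condition G" is R26, which needs "it meets criterion W"; that is never established.

No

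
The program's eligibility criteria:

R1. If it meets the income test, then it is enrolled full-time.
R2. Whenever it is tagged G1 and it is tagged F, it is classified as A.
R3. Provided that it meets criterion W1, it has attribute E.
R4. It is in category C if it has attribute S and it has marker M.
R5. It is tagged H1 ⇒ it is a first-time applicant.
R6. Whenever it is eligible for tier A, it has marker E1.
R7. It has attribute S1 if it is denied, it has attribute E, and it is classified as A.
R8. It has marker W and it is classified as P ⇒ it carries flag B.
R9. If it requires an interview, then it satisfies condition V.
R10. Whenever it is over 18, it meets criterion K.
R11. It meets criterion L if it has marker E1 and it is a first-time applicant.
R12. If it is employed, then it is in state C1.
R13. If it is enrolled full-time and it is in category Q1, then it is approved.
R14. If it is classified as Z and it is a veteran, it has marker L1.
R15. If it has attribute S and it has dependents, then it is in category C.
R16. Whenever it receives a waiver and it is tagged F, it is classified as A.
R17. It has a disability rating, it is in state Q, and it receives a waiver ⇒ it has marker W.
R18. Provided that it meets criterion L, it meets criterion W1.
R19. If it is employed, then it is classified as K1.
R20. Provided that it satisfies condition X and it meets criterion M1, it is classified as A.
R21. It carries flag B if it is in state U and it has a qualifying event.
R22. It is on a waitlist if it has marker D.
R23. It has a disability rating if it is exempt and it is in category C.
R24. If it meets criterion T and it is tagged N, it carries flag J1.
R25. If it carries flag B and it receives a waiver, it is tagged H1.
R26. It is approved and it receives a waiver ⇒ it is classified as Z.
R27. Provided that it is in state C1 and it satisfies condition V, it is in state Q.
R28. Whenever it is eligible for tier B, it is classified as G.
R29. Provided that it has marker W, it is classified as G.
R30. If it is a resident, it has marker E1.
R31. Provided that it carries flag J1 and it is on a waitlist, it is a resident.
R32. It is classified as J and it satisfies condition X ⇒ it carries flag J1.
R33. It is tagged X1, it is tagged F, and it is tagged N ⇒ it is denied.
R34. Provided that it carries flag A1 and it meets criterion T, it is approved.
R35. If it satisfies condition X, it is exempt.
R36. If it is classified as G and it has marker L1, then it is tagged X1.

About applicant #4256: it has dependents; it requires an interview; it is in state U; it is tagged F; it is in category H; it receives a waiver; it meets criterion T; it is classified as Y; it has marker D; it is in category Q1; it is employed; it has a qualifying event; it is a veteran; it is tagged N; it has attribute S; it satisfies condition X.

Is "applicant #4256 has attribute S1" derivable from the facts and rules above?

No

Forward chaining from the given facts derives: satisfies condition V, is in state C1, is in category C, is classified as A, is classified as K1, carries flag B, is on a waitlist, carries flag J1, is tagged H1, is in state Q, is a resident, is exempt, is a first-time applicant, has a disability rating, has marker E1, meets criterion L, has marker W, meets criterion W1, is classified as G, has attribute E.
The only rule concluding "it has attribute S1" is R7, which needs "it is denied"; that is never established.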